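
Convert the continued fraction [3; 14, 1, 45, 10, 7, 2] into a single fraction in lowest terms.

Collapse the nested fraction from the inside out:
Start with 2.
7 + 1/(2/1) = 7 + 1/2 = 15/2
10 + 1/(15/2) = 10 + 2/15 = 152/15
45 + 1/(152/15) = 45 + 15/152 = 6855/152
1 + 1/(6855/152) = 1 + 152/6855 = 7007/6855
14 + 1/(7007/6855) = 14 + 6855/7007 = 104953/7007
3 + 1/(104953/7007) = 3 + 7007/104953 = 321866/104953

321866/104953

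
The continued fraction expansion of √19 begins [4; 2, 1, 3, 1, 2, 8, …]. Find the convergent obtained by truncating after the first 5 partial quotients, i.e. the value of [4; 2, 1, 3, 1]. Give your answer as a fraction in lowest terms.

61/14

Start with 1.
3 + 1/(1/1) = 3 + 1/1 = 4/1
1 + 1/(4/1) = 1 + 1/4 = 5/4
2 + 1/(5/4) = 2 + 4/5 = 14/5
4 + 1/(14/5) = 4 + 5/14 = 61/14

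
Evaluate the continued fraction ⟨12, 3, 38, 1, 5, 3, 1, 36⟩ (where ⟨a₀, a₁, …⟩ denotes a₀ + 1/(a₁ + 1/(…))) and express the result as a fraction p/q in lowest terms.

1331706/108001

Starting at the tail and folding back:
Start with 36.
1 + 1/(36/1) = 1 + 1/36 = 37/36
3 + 1/(37/36) = 3 + 36/37 = 147/37
5 + 1/(147/37) = 5 + 37/147 = 772/147
1 + 1/(772/147) = 1 + 147/772 = 919/772
38 + 1/(919/772) = 38 + 772/919 = 35694/919
3 + 1/(35694/919) = 3 + 919/35694 = 108001/35694
12 + 1/(108001/35694) = 12 + 35694/108001 = 1331706/108001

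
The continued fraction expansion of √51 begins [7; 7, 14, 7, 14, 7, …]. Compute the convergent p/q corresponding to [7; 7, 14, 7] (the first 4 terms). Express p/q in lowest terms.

4999/700

Build up convergents one term at a time:
a_0 = 7: 7/1
a_1 = 7: 50/7
a_2 = 14: 707/99
a_3 = 7: 4999/700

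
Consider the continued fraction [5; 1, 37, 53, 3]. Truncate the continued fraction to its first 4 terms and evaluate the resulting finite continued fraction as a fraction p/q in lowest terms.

12037/2015

Compute successive convergents:
a_0 = 5: 5/1
a_1 = 1: 6/1
a_2 = 37: 227/38
a_3 = 53: 12037/2015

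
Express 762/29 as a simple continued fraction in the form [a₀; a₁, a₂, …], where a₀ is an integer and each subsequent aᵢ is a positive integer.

[26; 3, 1, 1, 1, 2]

762 ÷ 29 → quotient 26, remainder 8
29 ÷ 8 → quotient 3, remainder 5
8 ÷ 5 → quotient 1, remainder 3
5 ÷ 3 → quotient 1, remainder 2
3 ÷ 2 → quotient 1, remainder 1
2 ÷ 1 → quotient 2, remainder 0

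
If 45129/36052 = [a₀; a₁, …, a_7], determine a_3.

34

Apply division with remainder until the remainder is 0:
45129 = 1·36052 + 9077, so a_0 = 1
36052 = 3·9077 + 8821, so a_1 = 3
9077 = 1·8821 + 256, so a_2 = 1
8821 = 34·256 + 117, so a_3 = 34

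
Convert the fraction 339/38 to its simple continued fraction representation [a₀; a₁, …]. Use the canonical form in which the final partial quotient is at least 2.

[8; 1, 11, 1, 2]

339 ÷ 38 → quotient 8, remainder 35
38 ÷ 35 → quotient 1, remainder 3
35 ÷ 3 → quotient 11, remainder 2
3 ÷ 2 → quotient 1, remainder 1
2 ÷ 1 → quotient 2, remainder 0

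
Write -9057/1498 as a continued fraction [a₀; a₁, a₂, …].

-9057 = -7·1498 + 1429, so a_0 = -7
1498 = 1·1429 + 69, so a_1 = 1
1429 = 20·69 + 49, so a_2 = 20
69 = 1·49 + 20, so a_3 = 1
49 = 2·20 + 9, so a_4 = 2
20 = 2·9 + 2, so a_5 = 2
9 = 4·2 + 1, so a_6 = 4
2 = 2·1 + 0, so a_7 = 2

[-7; 1, 20, 1, 2, 2, 4, 2]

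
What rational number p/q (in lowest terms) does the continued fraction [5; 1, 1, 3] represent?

a_0 = 5: 5/1
a_1 = 1: 6/1
a_2 = 1: 11/2
a_3 = 3: 39/7

39/7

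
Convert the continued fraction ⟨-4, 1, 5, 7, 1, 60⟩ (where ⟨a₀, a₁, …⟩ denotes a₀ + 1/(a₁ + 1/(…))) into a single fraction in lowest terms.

-9436/2983

a_0 = -4: -4/1
a_1 = 1: -3/1
a_2 = 5: -19/6
a_3 = 7: -136/43
a_4 = 1: -155/49
a_5 = 60: -9436/2983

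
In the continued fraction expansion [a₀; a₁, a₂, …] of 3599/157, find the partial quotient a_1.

Run the Euclidean algorithm, recording each quotient:
3599 ÷ 157 → quotient 22, remainder 145
157 ÷ 145 → quotient 1, remainder 12

1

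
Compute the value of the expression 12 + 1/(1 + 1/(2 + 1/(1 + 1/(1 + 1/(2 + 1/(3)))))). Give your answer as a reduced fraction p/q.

776/61

Starting at the tail and folding back:
Start with 3.
2 + 1/(3/1) = 2 + 1/3 = 7/3
1 + 1/(7/3) = 1 + 3/7 = 10/7
1 + 1/(10/7) = 1 + 7/10 = 17/10
2 + 1/(17/10) = 2 + 10/17 = 44/17
1 + 1/(44/17) = 1 + 17/44 = 61/44
12 + 1/(61/44) = 12 + 44/61 = 776/61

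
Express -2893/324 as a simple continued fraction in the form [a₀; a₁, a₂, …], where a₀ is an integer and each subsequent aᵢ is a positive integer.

-2893 ÷ 324 → quotient -9, remainder 23
324 ÷ 23 → quotient 14, remainder 2
23 ÷ 2 → quotient 11, remainder 1
2 ÷ 1 → quotient 2, remainder 0

[-9; 14, 11, 2]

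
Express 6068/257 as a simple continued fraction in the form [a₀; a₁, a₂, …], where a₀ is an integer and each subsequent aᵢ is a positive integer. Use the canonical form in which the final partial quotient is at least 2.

⌊6068/257⌋ = 23, remainder 157
⌊257/157⌋ = 1, remainder 100
⌊157/100⌋ = 1, remainder 57
⌊100/57⌋ = 1, remainder 43
⌊57/43⌋ = 1, remainder 14
⌊43/14⌋ = 3, remainder 1
⌊14/1⌋ = 14, remainder 0

[23; 1, 1, 1, 1, 3, 14]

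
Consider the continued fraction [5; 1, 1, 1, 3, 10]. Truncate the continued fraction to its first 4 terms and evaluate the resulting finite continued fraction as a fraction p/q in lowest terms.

a_0 = 5: 5/1
a_1 = 1: 6/1
a_2 = 1: 11/2
a_3 = 1: 17/3

17/3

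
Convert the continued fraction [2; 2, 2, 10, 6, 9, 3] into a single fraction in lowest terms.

21711/9032

Starting at the tail and folding back:
Start with 3.
9 + 1/(3/1) = 9 + 1/3 = 28/3
6 + 1/(28/3) = 6 + 3/28 = 171/28
10 + 1/(171/28) = 10 + 28/171 = 1738/171
2 + 1/(1738/171) = 2 + 171/1738 = 3647/1738
2 + 1/(3647/1738) = 2 + 1738/3647 = 9032/3647
2 + 1/(9032/3647) = 2 + 3647/9032 = 21711/9032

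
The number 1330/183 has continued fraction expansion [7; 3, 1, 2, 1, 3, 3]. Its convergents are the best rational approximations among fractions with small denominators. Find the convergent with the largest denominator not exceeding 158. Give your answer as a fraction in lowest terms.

a_0 = 7: 7/1  (≤ bound)
a_1 = 3: 22/3  (≤ bound)
a_2 = 1: 29/4  (≤ bound)
a_3 = 2: 80/11  (≤ bound)
a_4 = 1: 109/15  (≤ bound)
a_5 = 3: 407/56  (≤ bound)
a_6 = 3: 1330/183  (> 158, stop)

407/56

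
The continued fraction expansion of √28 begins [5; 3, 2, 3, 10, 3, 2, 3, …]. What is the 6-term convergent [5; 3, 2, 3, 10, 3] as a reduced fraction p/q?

a_0 = 5: 5/1
a_1 = 3: 16/3
a_2 = 2: 37/7
a_3 = 3: 127/24
a_4 = 10: 1307/247
a_5 = 3: 4048/765

4048/765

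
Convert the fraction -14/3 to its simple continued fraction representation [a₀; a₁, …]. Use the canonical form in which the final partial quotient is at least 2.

[-5; 3]

-14 ÷ 3 → quotient -5, remainder 1
3 ÷ 1 → quotient 3, remainder 0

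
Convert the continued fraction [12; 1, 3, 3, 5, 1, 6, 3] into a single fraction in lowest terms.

Use the convergent recurrence hₖ = aₖ·hₖ₋₁ + hₖ₋₂ (and likewise for the denominators kₖ):
a_0 = 12: 12/1
a_1 = 1: 13/1
a_2 = 3: 51/4
a_3 = 3: 166/13
a_4 = 5: 881/69
a_5 = 1: 1047/82
a_6 = 6: 7163/561
a_7 = 3: 22536/1765

22536/1765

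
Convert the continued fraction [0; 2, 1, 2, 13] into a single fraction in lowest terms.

40/107

Work from the innermost term outward:
Start with 13.
2 + 1/(13/1) = 2 + 1/13 = 27/13
1 + 1/(27/13) = 1 + 13/27 = 40/27
2 + 1/(40/27) = 2 + 27/40 = 107/40
0 + 1/(107/40) = 0 + 40/107 = 40/107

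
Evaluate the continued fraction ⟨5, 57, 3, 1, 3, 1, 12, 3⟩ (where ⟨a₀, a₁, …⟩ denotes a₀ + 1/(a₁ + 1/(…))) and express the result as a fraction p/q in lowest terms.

214913/42833

Use the convergent recurrence hₖ = aₖ·hₖ₋₁ + hₖ₋₂ (and likewise for the denominators kₖ):
a_0 = 5: 5/1
a_1 = 57: 286/57
a_2 = 3: 863/172
a_3 = 1: 1149/229
a_4 = 3: 4310/859
a_5 = 1: 5459/1088
a_6 = 12: 69818/13915
a_7 = 3: 214913/42833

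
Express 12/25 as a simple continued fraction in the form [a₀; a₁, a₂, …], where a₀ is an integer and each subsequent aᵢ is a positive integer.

[0; 2, 12]

12 ÷ 25 → quotient 0, remainder 12
25 ÷ 12 → quotient 2, remainder 1
12 ÷ 1 → quotient 12, remainder 0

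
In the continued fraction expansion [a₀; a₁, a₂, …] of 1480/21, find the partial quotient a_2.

⌊1480/21⌋ = 70, remainder 10
⌊21/10⌋ = 2, remainder 1
⌊10/1⌋ = 10, remainder 0

10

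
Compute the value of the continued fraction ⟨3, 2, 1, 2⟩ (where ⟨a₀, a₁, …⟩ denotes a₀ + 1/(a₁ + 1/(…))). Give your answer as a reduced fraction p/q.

Compute successive convergents:
a_0 = 3: 3/1
a_1 = 2: 7/2
a_2 = 1: 10/3
a_3 = 2: 27/8

27/8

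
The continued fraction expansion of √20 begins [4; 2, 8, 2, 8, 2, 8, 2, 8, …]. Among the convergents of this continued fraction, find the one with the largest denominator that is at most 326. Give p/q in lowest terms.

List convergents until the denominator exceeds the bound:
a_0 = 4: 4/1  (≤ bound)
a_1 = 2: 9/2  (≤ bound)
a_2 = 8: 76/17  (≤ bound)
a_3 = 2: 161/36  (≤ bound)
a_4 = 8: 1364/305  (≤ bound)
a_5 = 2: 2889/646  (> 326, stop)

1364/305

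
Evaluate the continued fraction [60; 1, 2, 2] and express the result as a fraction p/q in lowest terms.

425/7

Start with 2.
2 + 1/(2/1) = 2 + 1/2 = 5/2
1 + 1/(5/2) = 1 + 2/5 = 7/5
60 + 1/(7/5) = 60 + 5/7 = 425/7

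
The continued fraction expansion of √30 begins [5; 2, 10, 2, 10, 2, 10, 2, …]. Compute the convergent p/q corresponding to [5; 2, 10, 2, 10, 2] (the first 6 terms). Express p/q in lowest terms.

Start with 2.
10 + 1/(2/1) = 10 + 1/2 = 21/2
2 + 1/(21/2) = 2 + 2/21 = 44/21
10 + 1/(44/21) = 10 + 21/44 = 461/44
2 + 1/(461/44) = 2 + 44/461 = 966/461
5 + 1/(966/461) = 5 + 461/966 = 5291/966

5291/966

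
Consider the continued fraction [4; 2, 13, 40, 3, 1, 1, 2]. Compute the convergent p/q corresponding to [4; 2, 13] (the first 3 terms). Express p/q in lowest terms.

121/27

a_0 = 4: 4/1
a_1 = 2: 9/2
a_2 = 13: 121/27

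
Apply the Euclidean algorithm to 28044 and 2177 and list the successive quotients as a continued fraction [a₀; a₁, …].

⌊28044/2177⌋ = 12, remainder 1920
⌊2177/1920⌋ = 1, remainder 257
⌊1920/257⌋ = 7, remainder 121
⌊257/121⌋ = 2, remainder 15
⌊121/15⌋ = 8, remainder 1
⌊15/1⌋ = 15, remainder 0

[12; 1, 7, 2, 8, 15]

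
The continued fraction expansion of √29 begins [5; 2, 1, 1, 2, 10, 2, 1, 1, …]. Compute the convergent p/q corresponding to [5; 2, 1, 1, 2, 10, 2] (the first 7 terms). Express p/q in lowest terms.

a_0 = 5: 5/1
a_1 = 2: 11/2
a_2 = 1: 16/3
a_3 = 1: 27/5
a_4 = 2: 70/13
a_5 = 10: 727/135
a_6 = 2: 1524/283

1524/283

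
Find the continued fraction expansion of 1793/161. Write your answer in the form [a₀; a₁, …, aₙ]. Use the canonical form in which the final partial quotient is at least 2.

Repeatedly divide and take the remainder:
1793 ÷ 161 → quotient 11, remainder 22
161 ÷ 22 → quotient 7, remainder 7
22 ÷ 7 → quotient 3, remainder 1
7 ÷ 1 → quotient 7, remainder 0

[11; 7, 3, 7]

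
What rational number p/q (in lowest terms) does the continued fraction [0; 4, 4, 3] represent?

13/55

Start with 3.
4 + 1/(3/1) = 4 + 1/3 = 13/3
4 + 1/(13/3) = 4 + 3/13 = 55/13
0 + 1/(55/13) = 0 + 13/55 = 13/55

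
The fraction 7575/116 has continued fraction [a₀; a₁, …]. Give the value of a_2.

3

⌊7575/116⌋ = 65, remainder 35
⌊116/35⌋ = 3, remainder 11
⌊35/11⌋ = 3, remainder 2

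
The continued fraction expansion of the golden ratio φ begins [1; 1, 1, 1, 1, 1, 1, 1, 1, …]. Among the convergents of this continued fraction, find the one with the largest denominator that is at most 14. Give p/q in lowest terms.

a_0 = 1: 1/1  (≤ bound)
a_1 = 1: 2/1  (≤ bound)
a_2 = 1: 3/2  (≤ bound)
a_3 = 1: 5/3  (≤ bound)
a_4 = 1: 8/5  (≤ bound)
a_5 = 1: 13/8  (≤ bound)
a_6 = 1: 21/13  (≤ bound)
a_7 = 1: 34/21  (> 14, stop)

21/13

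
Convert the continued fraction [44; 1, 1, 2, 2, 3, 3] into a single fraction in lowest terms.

6019/135

Use the convergent recurrence hₖ = aₖ·hₖ₋₁ + hₖ₋₂ (and likewise for the denominators kₖ):
a_0 = 44: 44/1
a_1 = 1: 45/1
a_2 = 1: 89/2
a_3 = 2: 223/5
a_4 = 2: 535/12
a_5 = 3: 1828/41
a_6 = 3: 6019/135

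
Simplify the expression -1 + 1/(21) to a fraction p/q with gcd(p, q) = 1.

-20/21

a_0 = -1: -1/1
a_1 = 21: -20/21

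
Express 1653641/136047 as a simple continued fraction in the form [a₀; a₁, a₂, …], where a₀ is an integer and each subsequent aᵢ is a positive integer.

[12; 6, 2, 5, 38, 7, 7]

Apply division with remainder until the remainder is 0:
1653641 = 12·136047 + 21077, so a_0 = 12
136047 = 6·21077 + 9585, so a_1 = 6
21077 = 2·9585 + 1907, so a_2 = 2
9585 = 5·1907 + 50, so a_3 = 5
1907 = 38·50 + 7, so a_4 = 38
50 = 7·7 + 1, so a_5 = 7
7 = 7·1 + 0, so a_6 = 7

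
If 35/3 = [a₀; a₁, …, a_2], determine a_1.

⌊35/3⌋ = 11, remainder 2
⌊3/2⌋ = 1, remainder 1

1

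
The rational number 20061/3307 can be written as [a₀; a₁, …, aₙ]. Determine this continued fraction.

[6; 15, 9, 1, 21]

⌊20061/3307⌋ = 6, remainder 219
⌊3307/219⌋ = 15, remainder 22
⌊219/22⌋ = 9, remainder 21
⌊22/21⌋ = 1, remainder 1
⌊21/1⌋ = 21, remainder 0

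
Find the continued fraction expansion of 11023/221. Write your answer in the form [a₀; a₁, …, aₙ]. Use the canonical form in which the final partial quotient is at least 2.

Apply division with remainder until the remainder is 0:
11023 = 49·221 + 194, so a_0 = 49
221 = 1·194 + 27, so a_1 = 1
194 = 7·27 + 5, so a_2 = 7
27 = 5·5 + 2, so a_3 = 5
5 = 2·2 + 1, so a_4 = 2
2 = 2·1 + 0, so a_5 = 2

[49; 1, 7, 5, 2, 2]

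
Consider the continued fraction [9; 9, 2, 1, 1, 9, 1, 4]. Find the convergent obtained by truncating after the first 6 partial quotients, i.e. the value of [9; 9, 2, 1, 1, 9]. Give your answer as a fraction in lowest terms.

a_0 = 9: 9/1
a_1 = 9: 82/9
a_2 = 2: 173/19
a_3 = 1: 255/28
a_4 = 1: 428/47
a_5 = 9: 4107/451

4107/451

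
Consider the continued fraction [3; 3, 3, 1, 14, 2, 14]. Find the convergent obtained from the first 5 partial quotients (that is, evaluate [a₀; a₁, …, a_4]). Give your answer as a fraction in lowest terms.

635/192

Build up convergents one term at a time:
a_0 = 3: 3/1
a_1 = 3: 10/3
a_2 = 3: 33/10
a_3 = 1: 43/13
a_4 = 14: 635/192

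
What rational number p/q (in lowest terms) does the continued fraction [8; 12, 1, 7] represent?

Starting at the tail and folding back:
Start with 7.
1 + 1/(7/1) = 1 + 1/7 = 8/7
12 + 1/(8/7) = 12 + 7/8 = 103/8
8 + 1/(103/8) = 8 + 8/103 = 832/103

832/103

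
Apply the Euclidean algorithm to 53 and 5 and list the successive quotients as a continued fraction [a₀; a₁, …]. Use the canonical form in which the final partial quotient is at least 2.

Apply division with remainder until the remainder is 0:
53 = 10·5 + 3, so a_0 = 10
5 = 1·3 + 2, so a_1 = 1
3 = 1·2 + 1, so a_2 = 1
2 = 2·1 + 0, so a_3 = 2

[10; 1, 1, 2]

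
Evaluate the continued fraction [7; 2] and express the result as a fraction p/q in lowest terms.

Start with 2.
7 + 1/(2/1) = 7 + 1/2 = 15/2

15/2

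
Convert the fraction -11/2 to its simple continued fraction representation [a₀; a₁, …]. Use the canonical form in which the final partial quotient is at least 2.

[-6; 2]

Run the Euclidean algorithm, recording each quotient:
⌊-11/2⌋ = -6, remainder 1
⌊2/1⌋ = 2, remainder 0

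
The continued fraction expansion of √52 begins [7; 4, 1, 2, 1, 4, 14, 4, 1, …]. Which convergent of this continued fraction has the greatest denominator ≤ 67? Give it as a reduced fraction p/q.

137/19

List convergents until the denominator exceeds the bound:
a_0 = 7: 7/1  (≤ bound)
a_1 = 4: 29/4  (≤ bound)
a_2 = 1: 36/5  (≤ bound)
a_3 = 2: 101/14  (≤ bound)
a_4 = 1: 137/19  (≤ bound)
a_5 = 4: 649/90  (> 67, stop)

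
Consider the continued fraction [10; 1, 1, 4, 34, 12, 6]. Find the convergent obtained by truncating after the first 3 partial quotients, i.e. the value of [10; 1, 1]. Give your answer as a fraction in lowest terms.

21/2

Collapse the nested fraction from the inside out:
Start with 1.
1 + 1/(1/1) = 1 + 1/1 = 2/1
10 + 1/(2/1) = 10 + 1/2 = 21/2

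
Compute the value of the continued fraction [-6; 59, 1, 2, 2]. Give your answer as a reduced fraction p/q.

-2501/418

a_0 = -6: -6/1
a_1 = 59: -353/59
a_2 = 1: -359/60
a_3 = 2: -1071/179
a_4 = 2: -2501/418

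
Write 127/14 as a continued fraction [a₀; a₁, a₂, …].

Run the Euclidean algorithm, recording each quotient:
127 ÷ 14 → quotient 9, remainder 1
14 ÷ 1 → quotient 14, remainder 0

[9; 14]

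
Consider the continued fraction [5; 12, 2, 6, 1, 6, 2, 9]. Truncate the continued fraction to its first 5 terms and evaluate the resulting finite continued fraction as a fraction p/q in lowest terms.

950/187

Work from the innermost term outward:
Start with 1.
6 + 1/(1/1) = 6 + 1/1 = 7/1
2 + 1/(7/1) = 2 + 1/7 = 15/7
12 + 1/(15/7) = 12 + 7/15 = 187/15
5 + 1/(187/15) = 5 + 15/187 = 950/187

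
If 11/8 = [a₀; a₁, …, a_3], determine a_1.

2

11 = 1·8 + 3, so a_0 = 1
8 = 2·3 + 2, so a_1 = 2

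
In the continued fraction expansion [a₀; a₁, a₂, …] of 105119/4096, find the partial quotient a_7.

105119 ÷ 4096 → quotient 25, remainder 2719
4096 ÷ 2719 → quotient 1, remainder 1377
2719 ÷ 1377 → quotient 1, remainder 1342
1377 ÷ 1342 → quotient 1, remainder 35
1342 ÷ 35 → quotient 38, remainder 12
35 ÷ 12 → quotient 2, remainder 11
12 ÷ 11 → quotient 1, remainder 1
11 ÷ 1 → quotient 11, remainder 0

11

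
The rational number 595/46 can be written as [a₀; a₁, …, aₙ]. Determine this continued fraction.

595 ÷ 46 → quotient 12, remainder 43
46 ÷ 43 → quotient 1, remainder 3
43 ÷ 3 → quotient 14, remainder 1
3 ÷ 1 → quotient 3, remainder 0

[12; 1, 14, 3]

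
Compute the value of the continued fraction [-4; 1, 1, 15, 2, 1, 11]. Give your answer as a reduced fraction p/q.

-3864/1109

Start with 11.
1 + 1/(11/1) = 1 + 1/11 = 12/11
2 + 1/(12/11) = 2 + 11/12 = 35/12
15 + 1/(35/12) = 15 + 12/35 = 537/35
1 + 1/(537/35) = 1 + 35/537 = 572/537
1 + 1/(572/537) = 1 + 537/572 = 1109/572
-4 + 1/(1109/572) = -4 + 572/1109 = -3864/1109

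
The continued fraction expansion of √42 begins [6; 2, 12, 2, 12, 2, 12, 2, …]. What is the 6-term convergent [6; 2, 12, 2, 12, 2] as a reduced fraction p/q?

Work from the innermost term outward:
Start with 2.
12 + 1/(2/1) = 12 + 1/2 = 25/2
2 + 1/(25/2) = 2 + 2/25 = 52/25
12 + 1/(52/25) = 12 + 25/52 = 649/52
2 + 1/(649/52) = 2 + 52/649 = 1350/649
6 + 1/(1350/649) = 6 + 649/1350 = 8749/1350

8749/1350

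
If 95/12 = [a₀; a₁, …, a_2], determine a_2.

11

95 = 7·12 + 11, so a_0 = 7
12 = 1·11 + 1, so a_1 = 1
11 = 11·1 + 0, so a_2 = 11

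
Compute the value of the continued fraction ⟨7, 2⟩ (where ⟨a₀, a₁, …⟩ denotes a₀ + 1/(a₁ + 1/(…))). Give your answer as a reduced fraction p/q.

Start with 2.
7 + 1/(2/1) = 7 + 1/2 = 15/2

15/2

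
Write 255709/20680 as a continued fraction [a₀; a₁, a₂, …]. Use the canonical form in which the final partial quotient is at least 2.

255709 = 12·20680 + 7549, so a_0 = 12
20680 = 2·7549 + 5582, so a_1 = 2
7549 = 1·5582 + 1967, so a_2 = 1
5582 = 2·1967 + 1648, so a_3 = 2
1967 = 1·1648 + 319, so a_4 = 1
1648 = 5·319 + 53, so a_5 = 5
319 = 6·53 + 1, so a_6 = 6
53 = 53·1 + 0, so a_7 = 53

[12; 2, 1, 2, 1, 5, 6, 53]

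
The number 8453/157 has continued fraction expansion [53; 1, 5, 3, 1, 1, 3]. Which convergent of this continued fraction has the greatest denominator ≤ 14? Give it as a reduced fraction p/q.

323/6

a_0 = 53: 53/1  (≤ bound)
a_1 = 1: 54/1  (≤ bound)
a_2 = 5: 323/6  (≤ bound)
a_3 = 3: 1023/19  (> 14, stop)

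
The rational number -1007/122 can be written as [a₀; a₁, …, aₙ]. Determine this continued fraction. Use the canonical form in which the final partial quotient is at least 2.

[-9; 1, 2, 1, 14, 2]

-1007 ÷ 122 → quotient -9, remainder 91
122 ÷ 91 → quotient 1, remainder 31
91 ÷ 31 → quotient 2, remainder 29
31 ÷ 29 → quotient 1, remainder 2
29 ÷ 2 → quotient 14, remainder 1
2 ÷ 1 → quotient 2, remainder 0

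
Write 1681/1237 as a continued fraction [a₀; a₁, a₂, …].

[1; 2, 1, 3, 1, 2, 15, 2]

⌊1681/1237⌋ = 1, remainder 444
⌊1237/444⌋ = 2, remainder 349
⌊444/349⌋ = 1, remainder 95
⌊349/95⌋ = 3, remainder 64
⌊95/64⌋ = 1, remainder 31
⌊64/31⌋ = 2, remainder 2
⌊31/2⌋ = 15, remainder 1
⌊2/1⌋ = 2, remainder 0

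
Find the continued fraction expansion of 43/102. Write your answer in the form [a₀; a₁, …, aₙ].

[0; 2, 2, 1, 2, 5]

Run the Euclidean algorithm, recording each quotient:
43 = 0·102 + 43, so a_0 = 0
102 = 2·43 + 16, so a_1 = 2
43 = 2·16 + 11, so a_2 = 2
16 = 1·11 + 5, so a_3 = 1
11 = 2·5 + 1, so a_4 = 2
5 = 5·1 + 0, so a_5 = 5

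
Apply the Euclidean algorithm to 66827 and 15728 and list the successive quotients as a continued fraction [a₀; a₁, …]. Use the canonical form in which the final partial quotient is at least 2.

[4; 4, 57, 1, 1, 2, 1, 9]

66827 = 4·15728 + 3915, so a_0 = 4
15728 = 4·3915 + 68, so a_1 = 4
3915 = 57·68 + 39, so a_2 = 57
68 = 1·39 + 29, so a_3 = 1
39 = 1·29 + 10, so a_4 = 1
29 = 2·10 + 9, so a_5 = 2
10 = 1·9 + 1, so a_6 = 1
9 = 9·1 + 0, so a_7 = 9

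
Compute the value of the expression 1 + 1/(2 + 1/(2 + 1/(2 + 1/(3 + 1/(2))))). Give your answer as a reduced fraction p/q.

a_0 = 1: 1/1
a_1 = 2: 3/2
a_2 = 2: 7/5
a_3 = 2: 17/12
a_4 = 3: 58/41
a_5 = 2: 133/94

133/94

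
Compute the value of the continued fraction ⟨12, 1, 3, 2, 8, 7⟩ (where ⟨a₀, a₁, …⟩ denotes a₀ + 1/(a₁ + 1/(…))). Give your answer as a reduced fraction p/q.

Work from the innermost term outward:
Start with 7.
8 + 1/(7/1) = 8 + 1/7 = 57/7
2 + 1/(57/7) = 2 + 7/57 = 121/57
3 + 1/(121/57) = 3 + 57/121 = 420/121
1 + 1/(420/121) = 1 + 121/420 = 541/420
12 + 1/(541/420) = 12 + 420/541 = 6912/541

6912/541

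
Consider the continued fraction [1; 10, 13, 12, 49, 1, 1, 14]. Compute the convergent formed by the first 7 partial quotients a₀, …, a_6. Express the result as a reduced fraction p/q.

a_0 = 1: 1/1
a_1 = 10: 11/10
a_2 = 13: 144/131
a_3 = 12: 1739/1582
a_4 = 49: 85355/77649
a_5 = 1: 87094/79231
a_6 = 1: 172449/156880

172449/156880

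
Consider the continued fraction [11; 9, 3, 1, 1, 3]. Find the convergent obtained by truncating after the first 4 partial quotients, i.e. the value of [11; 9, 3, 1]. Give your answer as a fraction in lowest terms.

411/37

Start with 1.
3 + 1/(1/1) = 3 + 1/1 = 4/1
9 + 1/(4/1) = 9 + 1/4 = 37/4
11 + 1/(37/4) = 11 + 4/37 = 411/37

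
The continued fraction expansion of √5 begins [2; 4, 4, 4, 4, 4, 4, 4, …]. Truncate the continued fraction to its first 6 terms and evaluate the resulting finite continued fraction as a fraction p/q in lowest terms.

2889/1292

Build up convergents one term at a time:
a_0 = 2: 2/1
a_1 = 4: 9/4
a_2 = 4: 38/17
a_3 = 4: 161/72
a_4 = 4: 682/305
a_5 = 4: 2889/1292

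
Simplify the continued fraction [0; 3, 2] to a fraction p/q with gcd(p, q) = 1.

2/7

Start with 2.
3 + 1/(2/1) = 3 + 1/2 = 7/2
0 + 1/(7/2) = 0 + 2/7 = 2/7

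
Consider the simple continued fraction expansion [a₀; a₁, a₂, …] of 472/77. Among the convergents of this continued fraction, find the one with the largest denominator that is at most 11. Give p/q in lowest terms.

List convergents until the denominator exceeds the bound:
a_0 = 6: 6/1  (≤ bound)
a_1 = 7: 43/7  (≤ bound)
a_2 = 1: 49/8  (≤ bound)
a_3 = 2: 141/23  (> 11, stop)

49/8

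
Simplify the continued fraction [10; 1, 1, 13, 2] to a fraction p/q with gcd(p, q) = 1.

Start with 2.
13 + 1/(2/1) = 13 + 1/2 = 27/2
1 + 1/(27/2) = 1 + 2/27 = 29/27
1 + 1/(29/27) = 1 + 27/29 = 56/29
10 + 1/(56/29) = 10 + 29/56 = 589/56

589/56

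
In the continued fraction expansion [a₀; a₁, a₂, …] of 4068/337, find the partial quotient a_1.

⌊4068/337⌋ = 12, remainder 24
⌊337/24⌋ = 14, remainder 1

14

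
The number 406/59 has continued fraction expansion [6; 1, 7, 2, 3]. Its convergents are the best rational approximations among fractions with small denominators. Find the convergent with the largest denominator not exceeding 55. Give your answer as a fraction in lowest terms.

117/17

a_0 = 6: 6/1  (≤ bound)
a_1 = 1: 7/1  (≤ bound)
a_2 = 7: 55/8  (≤ bound)
a_3 = 2: 117/17  (≤ bound)
a_4 = 3: 406/59  (> 55, stop)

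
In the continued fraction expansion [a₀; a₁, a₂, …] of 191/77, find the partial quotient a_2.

Repeatedly divide and take the remainder:
191 ÷ 77 → quotient 2, remainder 37
77 ÷ 37 → quotient 2, remainder 3
37 ÷ 3 → quotient 12, remainder 1

12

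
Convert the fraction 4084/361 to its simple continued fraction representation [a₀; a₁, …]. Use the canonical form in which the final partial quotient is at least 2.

[11; 3, 5, 7, 3]

⌊4084/361⌋ = 11, remainder 113
⌊361/113⌋ = 3, remainder 22
⌊113/22⌋ = 5, remainder 3
⌊22/3⌋ = 7, remainder 1
⌊3/1⌋ = 3, remainder 0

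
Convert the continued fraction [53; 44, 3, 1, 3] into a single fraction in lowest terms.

Work from the innermost term outward:
Start with 3.
1 + 1/(3/1) = 1 + 1/3 = 4/3
3 + 1/(4/3) = 3 + 3/4 = 15/4
44 + 1/(15/4) = 44 + 4/15 = 664/15
53 + 1/(664/15) = 53 + 15/664 = 35207/664

35207/664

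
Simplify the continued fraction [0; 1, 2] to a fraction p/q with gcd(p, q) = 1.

Start with 2.
1 + 1/(2/1) = 1 + 1/2 = 3/2
0 + 1/(3/2) = 0 + 2/3 = 2/3

2/3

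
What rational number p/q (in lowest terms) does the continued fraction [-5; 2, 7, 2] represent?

Build up convergents one term at a time:
a_0 = -5: -5/1
a_1 = 2: -9/2
a_2 = 7: -68/15
a_3 = 2: -145/32

-145/32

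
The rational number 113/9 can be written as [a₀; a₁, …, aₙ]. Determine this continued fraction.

[12; 1, 1, 4]

113 ÷ 9 → quotient 12, remainder 5
9 ÷ 5 → quotient 1, remainder 4
5 ÷ 4 → quotient 1, remainder 1
4 ÷ 1 → quotient 4, remainder 0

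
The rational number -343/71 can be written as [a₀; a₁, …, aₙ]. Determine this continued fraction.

[-5; 5, 1, 11]

-343 ÷ 71 → quotient -5, remainder 12
71 ÷ 12 → quotient 5, remainder 11
12 ÷ 11 → quotient 1, remainder 1
11 ÷ 1 → quotient 11, remainder 0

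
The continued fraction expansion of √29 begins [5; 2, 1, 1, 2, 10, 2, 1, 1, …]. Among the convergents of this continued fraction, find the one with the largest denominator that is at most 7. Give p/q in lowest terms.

27/5

a_0 = 5: 5/1  (≤ bound)
a_1 = 2: 11/2  (≤ bound)
a_2 = 1: 16/3  (≤ bound)
a_3 = 1: 27/5  (≤ bound)
a_4 = 2: 70/13  (> 7, stop)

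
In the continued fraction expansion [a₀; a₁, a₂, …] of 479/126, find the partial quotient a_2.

Apply division with remainder until the remainder is 0:
479 = 3·126 + 101, so a_0 = 3
126 = 1·101 + 25, so a_1 = 1
101 = 4·25 + 1, so a_2 = 4

4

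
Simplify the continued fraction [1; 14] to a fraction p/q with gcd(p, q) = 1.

Start with 14.
1 + 1/(14/1) = 1 + 1/14 = 15/14

15/14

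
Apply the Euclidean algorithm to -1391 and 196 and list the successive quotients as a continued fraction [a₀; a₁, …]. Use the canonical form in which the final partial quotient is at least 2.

⌊-1391/196⌋ = -8, remainder 177
⌊196/177⌋ = 1, remainder 19
⌊177/19⌋ = 9, remainder 6
⌊19/6⌋ = 3, remainder 1
⌊6/1⌋ = 6, remainder 0

[-8; 1, 9, 3, 6]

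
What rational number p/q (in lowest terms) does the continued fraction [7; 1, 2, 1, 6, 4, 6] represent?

a_0 = 7: 7/1
a_1 = 1: 8/1
a_2 = 2: 23/3
a_3 = 1: 31/4
a_4 = 6: 209/27
a_5 = 4: 867/112
a_6 = 6: 5411/699

5411/699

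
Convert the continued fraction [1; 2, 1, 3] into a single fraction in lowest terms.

Build up convergents one term at a time:
a_0 = 1: 1/1
a_1 = 2: 3/2
a_2 = 1: 4/3
a_3 = 3: 15/11

15/11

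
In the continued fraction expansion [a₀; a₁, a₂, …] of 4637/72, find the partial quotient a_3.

Run the Euclidean algorithm, recording each quotient:
4637 ÷ 72 → quotient 64, remainder 29
72 ÷ 29 → quotient 2, remainder 14
29 ÷ 14 → quotient 2, remainder 1
14 ÷ 1 → quotient 14, remainder 0

14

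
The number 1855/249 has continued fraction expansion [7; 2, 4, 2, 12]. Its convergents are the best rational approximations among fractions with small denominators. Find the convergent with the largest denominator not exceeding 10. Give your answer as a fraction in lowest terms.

67/9

List convergents until the denominator exceeds the bound:
a_0 = 7: 7/1  (≤ bound)
a_1 = 2: 15/2  (≤ bound)
a_2 = 4: 67/9  (≤ bound)
a_3 = 2: 149/20  (> 10, stop)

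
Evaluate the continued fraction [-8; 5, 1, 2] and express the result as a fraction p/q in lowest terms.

Start with 2.
1 + 1/(2/1) = 1 + 1/2 = 3/2
5 + 1/(3/2) = 5 + 2/3 = 17/3
-8 + 1/(17/3) = -8 + 3/17 = -133/17

-133/17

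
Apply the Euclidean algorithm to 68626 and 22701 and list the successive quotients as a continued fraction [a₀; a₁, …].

68626 = 3·22701 + 523, so a_0 = 3
22701 = 43·523 + 212, so a_1 = 43
523 = 2·212 + 99, so a_2 = 2
212 = 2·99 + 14, so a_3 = 2
99 = 7·14 + 1, so a_4 = 7
14 = 14·1 + 0, so a_5 = 14

[3; 43, 2, 2, 7, 14]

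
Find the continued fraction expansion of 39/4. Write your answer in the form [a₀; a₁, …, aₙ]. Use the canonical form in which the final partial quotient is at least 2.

39 = 9·4 + 3, so a_0 = 9
4 = 1·3 + 1, so a_1 = 1
3 = 3·1 + 0, so a_2 = 3

[9; 1, 3]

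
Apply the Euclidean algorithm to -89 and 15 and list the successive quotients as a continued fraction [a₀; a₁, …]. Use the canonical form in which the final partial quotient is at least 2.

-89 = -6·15 + 1, so a_0 = -6
15 = 15·1 + 0, so a_1 = 15

[-6; 15]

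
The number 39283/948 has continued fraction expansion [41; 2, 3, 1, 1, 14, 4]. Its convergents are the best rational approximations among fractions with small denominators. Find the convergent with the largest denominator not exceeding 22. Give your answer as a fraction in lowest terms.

a_0 = 41: 41/1  (≤ bound)
a_1 = 2: 83/2  (≤ bound)
a_2 = 3: 290/7  (≤ bound)
a_3 = 1: 373/9  (≤ bound)
a_4 = 1: 663/16  (≤ bound)
a_5 = 14: 9655/233  (> 22, stop)

663/16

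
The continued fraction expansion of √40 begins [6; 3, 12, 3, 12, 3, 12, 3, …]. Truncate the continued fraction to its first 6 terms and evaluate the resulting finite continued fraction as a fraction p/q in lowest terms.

27379/4329

a_0 = 6: 6/1
a_1 = 3: 19/3
a_2 = 12: 234/37
a_3 = 3: 721/114
a_4 = 12: 8886/1405
a_5 = 3: 27379/4329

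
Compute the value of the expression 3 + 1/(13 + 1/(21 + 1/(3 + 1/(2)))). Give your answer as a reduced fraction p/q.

a_0 = 3: 3/1
a_1 = 13: 40/13
a_2 = 21: 843/274
a_3 = 3: 2569/835
a_4 = 2: 5981/1944

5981/1944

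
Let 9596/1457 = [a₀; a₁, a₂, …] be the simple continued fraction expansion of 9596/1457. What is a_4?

2

Repeatedly divide and take the remainder:
9596 ÷ 1457 → quotient 6, remainder 854
1457 ÷ 854 → quotient 1, remainder 603
854 ÷ 603 → quotient 1, remainder 251
603 ÷ 251 → quotient 2, remainder 101
251 ÷ 101 → quotient 2, remainder 49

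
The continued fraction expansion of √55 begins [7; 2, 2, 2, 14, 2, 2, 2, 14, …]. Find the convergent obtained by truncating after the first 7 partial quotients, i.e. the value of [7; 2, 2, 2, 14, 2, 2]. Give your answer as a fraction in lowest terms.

6593/889

Build up convergents one term at a time:
a_0 = 7: 7/1
a_1 = 2: 15/2
a_2 = 2: 37/5
a_3 = 2: 89/12
a_4 = 14: 1283/173
a_5 = 2: 2655/358
a_6 = 2: 6593/889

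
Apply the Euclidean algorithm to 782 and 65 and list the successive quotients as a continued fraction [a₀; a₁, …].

[12; 32, 2]

Apply division with remainder until the remainder is 0:
782 = 12·65 + 2, so a_0 = 12
65 = 32·2 + 1, so a_1 = 32
2 = 2·1 + 0, so a_2 = 2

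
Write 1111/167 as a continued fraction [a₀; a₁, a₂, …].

[6; 1, 1, 1, 7, 3, 2]

Apply division with remainder until the remainder is 0:
1111 = 6·167 + 109, so a_0 = 6
167 = 1·109 + 58, so a_1 = 1
109 = 1·58 + 51, so a_2 = 1
58 = 1·51 + 7, so a_3 = 1
51 = 7·7 + 2, so a_4 = 7
7 = 3·2 + 1, so a_5 = 3
2 = 2·1 + 0, so a_6 = 2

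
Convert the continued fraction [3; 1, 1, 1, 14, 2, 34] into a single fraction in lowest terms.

Work from the innermost term outward:
Start with 34.
2 + 1/(34/1) = 2 + 1/34 = 69/34
14 + 1/(69/34) = 14 + 34/69 = 1000/69
1 + 1/(1000/69) = 1 + 69/1000 = 1069/1000
1 + 1/(1069/1000) = 1 + 1000/1069 = 2069/1069
1 + 1/(2069/1069) = 1 + 1069/2069 = 3138/2069
3 + 1/(3138/2069) = 3 + 2069/3138 = 11483/3138

11483/3138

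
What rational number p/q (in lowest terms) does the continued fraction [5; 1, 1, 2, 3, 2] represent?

Start with 2.
3 + 1/(2/1) = 3 + 1/2 = 7/2
2 + 1/(7/2) = 2 + 2/7 = 16/7
1 + 1/(16/7) = 1 + 7/16 = 23/16
1 + 1/(23/16) = 1 + 16/23 = 39/23
5 + 1/(39/23) = 5 + 23/39 = 218/39

218/39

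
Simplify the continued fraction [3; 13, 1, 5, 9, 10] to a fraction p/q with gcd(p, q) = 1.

23635/7693

Compute successive convergents:
a_0 = 3: 3/1
a_1 = 13: 40/13
a_2 = 1: 43/14
a_3 = 5: 255/83
a_4 = 9: 2338/761
a_5 = 10: 23635/7693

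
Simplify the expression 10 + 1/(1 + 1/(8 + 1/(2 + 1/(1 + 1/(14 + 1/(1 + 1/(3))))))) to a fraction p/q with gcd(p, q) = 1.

18823/1728

Starting at the tail and folding back:
Start with 3.
1 + 1/(3/1) = 1 + 1/3 = 4/3
14 + 1/(4/3) = 14 + 3/4 = 59/4
1 + 1/(59/4) = 1 + 4/59 = 63/59
2 + 1/(63/59) = 2 + 59/63 = 185/63
8 + 1/(185/63) = 8 + 63/185 = 1543/185
1 + 1/(1543/185) = 1 + 185/1543 = 1728/1543
10 + 1/(1728/1543) = 10 + 1543/1728 = 18823/1728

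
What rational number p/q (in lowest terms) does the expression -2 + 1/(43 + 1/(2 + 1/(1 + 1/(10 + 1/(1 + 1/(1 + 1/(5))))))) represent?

-31704/16037

Use the convergent recurrence hₖ = aₖ·hₖ₋₁ + hₖ₋₂ (and likewise for the denominators kₖ):
a_0 = -2: -2/1
a_1 = 43: -85/43
a_2 = 2: -172/87
a_3 = 1: -257/130
a_4 = 10: -2742/1387
a_5 = 1: -2999/1517
a_6 = 1: -5741/2904
a_7 = 5: -31704/16037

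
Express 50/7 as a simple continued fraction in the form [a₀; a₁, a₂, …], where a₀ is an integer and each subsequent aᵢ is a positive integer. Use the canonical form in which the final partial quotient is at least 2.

Apply division with remainder until the remainder is 0:
50 = 7·7 + 1, so a_0 = 7
7 = 7·1 + 0, so a_1 = 7

[7; 7]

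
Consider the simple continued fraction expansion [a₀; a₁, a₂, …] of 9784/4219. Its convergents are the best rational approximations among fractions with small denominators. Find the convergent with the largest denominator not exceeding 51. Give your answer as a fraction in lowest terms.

109/47

a_0 = 2: 2/1  (≤ bound)
a_1 = 3: 7/3  (≤ bound)
a_2 = 7: 51/22  (≤ bound)
a_3 = 2: 109/47  (≤ bound)
a_4 = 3: 378/163  (> 51, stop)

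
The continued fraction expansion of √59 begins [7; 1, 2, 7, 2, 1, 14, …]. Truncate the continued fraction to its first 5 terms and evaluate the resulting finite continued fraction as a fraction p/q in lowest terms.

Compute successive convergents:
a_0 = 7: 7/1
a_1 = 1: 8/1
a_2 = 2: 23/3
a_3 = 7: 169/22
a_4 = 2: 361/47

361/47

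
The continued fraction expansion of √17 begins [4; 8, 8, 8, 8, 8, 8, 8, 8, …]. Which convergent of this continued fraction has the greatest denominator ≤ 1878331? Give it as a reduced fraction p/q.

a_0 = 4: 4/1  (≤ bound)
a_1 = 8: 33/8  (≤ bound)
a_2 = 8: 268/65  (≤ bound)
a_3 = 8: 2177/528  (≤ bound)
a_4 = 8: 17684/4289  (≤ bound)
a_5 = 8: 143649/34840  (≤ bound)
a_6 = 8: 1166876/283009  (≤ bound)
a_7 = 8: 9478657/2298912  (> 1878331, stop)

1166876/283009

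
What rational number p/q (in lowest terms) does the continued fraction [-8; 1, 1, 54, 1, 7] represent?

a_0 = -8: -8/1
a_1 = 1: -7/1
a_2 = 1: -15/2
a_3 = 54: -817/109
a_4 = 1: -832/111
a_5 = 7: -6641/886

-6641/886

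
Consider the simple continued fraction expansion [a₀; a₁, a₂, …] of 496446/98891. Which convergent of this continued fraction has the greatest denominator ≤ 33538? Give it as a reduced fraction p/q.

35407/7053

a_0 = 5: 5/1  (≤ bound)
a_1 = 49: 246/49  (≤ bound)
a_2 = 1: 251/50  (≤ bound)
a_3 = 2: 748/149  (≤ bound)
a_4 = 47: 35407/7053  (≤ bound)
a_5 = 14: 496446/98891  (> 33538, stop)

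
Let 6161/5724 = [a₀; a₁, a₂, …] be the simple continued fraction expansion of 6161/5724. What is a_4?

7

6161 ÷ 5724 → quotient 1, remainder 437
5724 ÷ 437 → quotient 13, remainder 43
437 ÷ 43 → quotient 10, remainder 7
43 ÷ 7 → quotient 6, remainder 1
7 ÷ 1 → quotient 7, remainder 0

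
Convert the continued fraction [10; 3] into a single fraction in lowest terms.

31/3

Start with 3.
10 + 1/(3/1) = 10 + 1/3 = 31/3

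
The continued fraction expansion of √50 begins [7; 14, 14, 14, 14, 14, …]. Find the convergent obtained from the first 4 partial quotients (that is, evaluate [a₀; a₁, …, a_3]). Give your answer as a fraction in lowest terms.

Compute successive convergents:
a_0 = 7: 7/1
a_1 = 14: 99/14
a_2 = 14: 1393/197
a_3 = 14: 19601/2772

19601/2772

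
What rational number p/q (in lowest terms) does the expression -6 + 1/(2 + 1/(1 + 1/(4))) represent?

-79/14

Start with 4.
1 + 1/(4/1) = 1 + 1/4 = 5/4
2 + 1/(5/4) = 2 + 4/5 = 14/5
-6 + 1/(14/5) = -6 + 5/14 = -79/14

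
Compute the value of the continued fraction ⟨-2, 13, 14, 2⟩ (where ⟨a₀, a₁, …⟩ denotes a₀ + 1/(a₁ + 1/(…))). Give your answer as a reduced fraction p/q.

Start with 2.
14 + 1/(2/1) = 14 + 1/2 = 29/2
13 + 1/(29/2) = 13 + 2/29 = 379/29
-2 + 1/(379/29) = -2 + 29/379 = -729/379

-729/379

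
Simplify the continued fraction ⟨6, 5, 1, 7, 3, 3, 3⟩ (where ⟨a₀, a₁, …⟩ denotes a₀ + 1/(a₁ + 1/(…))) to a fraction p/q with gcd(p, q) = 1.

Start with 3.
3 + 1/(3/1) = 3 + 1/3 = 10/3
3 + 1/(10/3) = 3 + 3/10 = 33/10
7 + 1/(33/10) = 7 + 10/33 = 241/33
1 + 1/(241/33) = 1 + 33/241 = 274/241
5 + 1/(274/241) = 5 + 241/274 = 1611/274
6 + 1/(1611/274) = 6 + 274/1611 = 9940/1611

9940/1611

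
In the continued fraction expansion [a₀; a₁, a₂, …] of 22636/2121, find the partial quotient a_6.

1

Repeatedly divide and take the remainder:
22636 = 10·2121 + 1426, so a_0 = 10
2121 = 1·1426 + 695, so a_1 = 1
1426 = 2·695 + 36, so a_2 = 2
695 = 19·36 + 11, so a_3 = 19
36 = 3·11 + 3, so a_4 = 3
11 = 3·3 + 2, so a_5 = 3
3 = 1·2 + 1, so a_6 = 1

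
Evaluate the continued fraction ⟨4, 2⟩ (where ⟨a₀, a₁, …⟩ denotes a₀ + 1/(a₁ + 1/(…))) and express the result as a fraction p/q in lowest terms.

Compute successive convergents:
a_0 = 4: 4/1
a_1 = 2: 9/2

9/2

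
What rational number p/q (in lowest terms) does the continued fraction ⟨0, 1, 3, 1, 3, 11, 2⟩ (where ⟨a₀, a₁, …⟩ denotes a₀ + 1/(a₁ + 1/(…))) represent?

353/447

a_0 = 0: 0/1
a_1 = 1: 1/1
a_2 = 3: 3/4
a_3 = 1: 4/5
a_4 = 3: 15/19
a_5 = 11: 169/214
a_6 = 2: 353/447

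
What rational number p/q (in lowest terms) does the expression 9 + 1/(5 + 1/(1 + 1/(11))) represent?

651/71

a_0 = 9: 9/1
a_1 = 5: 46/5
a_2 = 1: 55/6
a_3 = 11: 651/71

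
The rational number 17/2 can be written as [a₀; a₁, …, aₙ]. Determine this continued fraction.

[8; 2]

⌊17/2⌋ = 8, remainder 1
⌊2/1⌋ = 2, remainder 0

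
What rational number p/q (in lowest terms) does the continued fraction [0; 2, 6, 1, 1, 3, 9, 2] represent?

Collapse the nested fraction from the inside out:
Start with 2.
9 + 1/(2/1) = 9 + 1/2 = 19/2
3 + 1/(19/2) = 3 + 2/19 = 59/19
1 + 1/(59/19) = 1 + 19/59 = 78/59
1 + 1/(78/59) = 1 + 59/78 = 137/78
6 + 1/(137/78) = 6 + 78/137 = 900/137
2 + 1/(900/137) = 2 + 137/900 = 1937/900
0 + 1/(1937/900) = 0 + 900/1937 = 900/1937

900/1937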